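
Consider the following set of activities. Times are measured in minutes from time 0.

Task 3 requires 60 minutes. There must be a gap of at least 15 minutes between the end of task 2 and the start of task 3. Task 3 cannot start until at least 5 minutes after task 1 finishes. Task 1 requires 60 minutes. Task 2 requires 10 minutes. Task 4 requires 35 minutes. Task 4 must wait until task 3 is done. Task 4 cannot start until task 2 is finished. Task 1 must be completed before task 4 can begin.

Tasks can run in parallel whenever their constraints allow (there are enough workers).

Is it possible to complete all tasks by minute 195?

Task 2 can start immediately at minute 0; it finishes at minute 10.
Task 1 has no prerequisites, so it starts at minute 0 and finishes at minute 60.
For task 3: task 2 (finishes minute 10, plus 15-minute gap → minute 25); task 1 (finishes minute 60, plus 5-minute gap → minute 65). Taking the maximum gives a start of minute 65, and it finishes at 65 + 60 = minute 125.
Task 4 needs all of task 3 (finishes minute 125); task 2 (finishes minute 10); task 1 (finishes minute 60). That puts its earliest start at minute 125; it finishes at 125 + 35 = minute 160.
Every task is finished by minute 160, which is no later than the deadline of 195, so the schedule is feasible.

Yes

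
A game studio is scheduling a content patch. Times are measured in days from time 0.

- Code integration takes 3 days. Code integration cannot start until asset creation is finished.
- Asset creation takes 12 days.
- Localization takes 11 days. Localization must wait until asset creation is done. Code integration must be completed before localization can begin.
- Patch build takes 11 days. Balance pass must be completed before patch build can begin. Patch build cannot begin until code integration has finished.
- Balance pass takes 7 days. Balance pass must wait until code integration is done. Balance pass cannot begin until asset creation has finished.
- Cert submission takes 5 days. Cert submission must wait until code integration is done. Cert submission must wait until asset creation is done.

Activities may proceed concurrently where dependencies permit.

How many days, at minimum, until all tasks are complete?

Asset creation can start immediately at day 0; it finishes at day 12.
Code integration cannot begin until asset creation (finishes day 12). It runs from day 12 to 12 + 3 = day 15.
Cert submission has to wait for code integration (finishes day 15); asset creation (finishes day 12). The latest of these is day 15, so cert submission runs day 15 to 15 + 5 = day 20.
Localization cannot start until asset creation (finishes day 12); code integration (finishes day 15). The controlling bound is day 15, so localization finishes at 15 + 11 = day 26.
Balance pass cannot start until code integration (finishes day 15); asset creation (finishes day 12). The controlling bound is day 15, so balance pass finishes at 15 + 7 = day 22.
For patch build: balance pass (finishes day 22); code integration (finishes day 15). Taking the maximum gives a start of day 22, and it finishes at 22 + 11 = day 33.
All tasks are finished once the last one completes. Finish times: Asset creation at 12, Code integration at 15, Balance pass at 22, Localization at 26, Cert submission at 20, Patch build at 33. The latest is day 33.

33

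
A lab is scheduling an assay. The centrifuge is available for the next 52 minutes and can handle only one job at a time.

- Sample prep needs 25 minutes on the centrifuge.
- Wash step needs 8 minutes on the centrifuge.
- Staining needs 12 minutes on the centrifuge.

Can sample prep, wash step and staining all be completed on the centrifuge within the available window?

Yes

Running back to back, the jobs need 25 + 8 + 12 = 45 minutes on the centrifuge.
Since 45 ≤ 52, they fit within the window.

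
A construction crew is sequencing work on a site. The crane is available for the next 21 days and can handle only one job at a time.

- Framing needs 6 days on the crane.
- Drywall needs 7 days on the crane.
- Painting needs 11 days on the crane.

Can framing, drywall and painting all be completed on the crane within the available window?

Running back to back, the jobs need 6 + 7 + 11 = 24 days on the crane.
Since 24 > 21, they cannot all fit.

No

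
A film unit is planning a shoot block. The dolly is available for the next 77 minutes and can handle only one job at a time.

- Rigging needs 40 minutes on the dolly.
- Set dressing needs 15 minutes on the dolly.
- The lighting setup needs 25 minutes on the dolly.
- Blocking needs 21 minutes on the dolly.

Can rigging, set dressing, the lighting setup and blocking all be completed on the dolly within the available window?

Running back to back, the jobs need 40 + 15 + 25 + 21 = 101 minutes on the dolly.
Since 101 > 77, they cannot all fit.

No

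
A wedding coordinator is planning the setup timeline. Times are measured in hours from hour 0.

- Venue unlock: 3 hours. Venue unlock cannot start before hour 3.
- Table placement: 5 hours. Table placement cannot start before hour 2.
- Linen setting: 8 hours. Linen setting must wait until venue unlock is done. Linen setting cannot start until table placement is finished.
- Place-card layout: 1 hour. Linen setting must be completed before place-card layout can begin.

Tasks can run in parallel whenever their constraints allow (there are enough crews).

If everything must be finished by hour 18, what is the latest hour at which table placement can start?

4

To finish by hour 18, place-card layout (duration 1) must start no later than hour 17.
Linen setting must finish before place-card layout (must start by hour 17). With an 8-hour duration, linen setting must start by 17 − 8 = hour 9.
Table placement feeds into linen setting (must start by hour 9); so table placement must finish by hour 9 and therefore start by hour 4.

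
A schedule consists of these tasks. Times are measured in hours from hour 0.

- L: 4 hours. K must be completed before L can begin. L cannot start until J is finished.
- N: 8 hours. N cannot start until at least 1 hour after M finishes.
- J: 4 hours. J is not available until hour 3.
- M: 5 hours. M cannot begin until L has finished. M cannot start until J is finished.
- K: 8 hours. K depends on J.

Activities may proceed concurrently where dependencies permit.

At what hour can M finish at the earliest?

J waits on its own release at hour 3, so it starts at hour 3 and finishes at 3 + 4 = hour 7.
K cannot begin until J (finishes hour 7). It runs from hour 7 to 7 + 8 = hour 15.
For L: K (finishes hour 15); J (finishes hour 7). Taking the maximum gives a start of hour 15, and it finishes at 15 + 4 = hour 19.
M has to wait for L (finishes hour 19); J (finishes hour 7). The latest of these is hour 19, so M runs hour 19 to 19 + 5 = hour 24.

24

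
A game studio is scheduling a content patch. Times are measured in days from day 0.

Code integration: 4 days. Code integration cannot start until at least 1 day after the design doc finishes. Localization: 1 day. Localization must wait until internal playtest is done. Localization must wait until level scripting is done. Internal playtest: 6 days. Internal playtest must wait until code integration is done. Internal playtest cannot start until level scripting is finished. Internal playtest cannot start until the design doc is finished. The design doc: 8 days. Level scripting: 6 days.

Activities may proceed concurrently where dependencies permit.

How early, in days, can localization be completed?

20

Nothing blocks level scripting, so it runs from day 0 to day 6.
Nothing blocks the design doc, so it runs from day 0 to day 8.
Code integration waits on the design doc (finishes day 8, plus 1-day gap → day 9), so it starts at day 9 and finishes at 9 + 4 = day 13.
Internal playtest has to wait for code integration (finishes day 13); level scripting (finishes day 6); the design doc (finishes day 8). The latest of these is day 13, so internal playtest runs day 13 to 13 + 6 = day 19.
Localization has to wait for internal playtest (finishes day 19); level scripting (finishes day 6). The latest of these is day 19, so localization runs day 19 to 19 + 1 = day 20.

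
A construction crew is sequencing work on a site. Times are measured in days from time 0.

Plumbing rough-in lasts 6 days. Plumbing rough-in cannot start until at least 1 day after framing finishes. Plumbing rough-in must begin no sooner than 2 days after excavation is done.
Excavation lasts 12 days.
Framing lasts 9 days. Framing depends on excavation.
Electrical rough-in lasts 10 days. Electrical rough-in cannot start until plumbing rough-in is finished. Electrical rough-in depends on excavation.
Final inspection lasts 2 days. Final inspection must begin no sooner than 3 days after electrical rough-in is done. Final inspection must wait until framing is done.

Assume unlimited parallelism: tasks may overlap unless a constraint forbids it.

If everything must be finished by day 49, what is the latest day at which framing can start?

18

Nothing follows final inspection; the deadline of day 49 is its only limit. It must start by 49 − 2 = day 47.
Electrical rough-in feeds into final inspection (must start by day 47, minus 3-day gap → day 44); so electrical rough-in must finish by day 44 and therefore start by day 34.
Plumbing rough-in has to be done before electrical rough-in (must start by day 34). That means finishing by day 34, i.e. starting by 34 − 6 = day 28.
Framing must finish in time for plumbing rough-in (must start by day 28, minus 1-day gap → day 27); final inspection (must start by day 47). The tightest is day 27, so framing must start by 27 − 9 = day 18.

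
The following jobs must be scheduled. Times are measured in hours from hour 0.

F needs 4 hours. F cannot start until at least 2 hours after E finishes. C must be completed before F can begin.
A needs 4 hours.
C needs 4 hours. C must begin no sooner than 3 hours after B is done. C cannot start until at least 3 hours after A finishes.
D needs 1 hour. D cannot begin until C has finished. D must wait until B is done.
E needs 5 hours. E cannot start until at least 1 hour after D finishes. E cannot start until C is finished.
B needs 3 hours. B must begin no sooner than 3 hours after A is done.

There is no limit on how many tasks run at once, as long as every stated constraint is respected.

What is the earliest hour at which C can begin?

13

Nothing blocks A, so it runs from hour 0 to hour 4.
B waits on A (finishes hour 4, plus 3-hour gap → hour 7), so it starts at hour 7 and finishes at 7 + 3 = hour 10.
C waits on B (finishes hour 10, plus 3-hour gap → hour 13); A (finishes hour 4, plus 3-hour gap → hour 7). The latest of these is hour 13, which is the earliest C can start.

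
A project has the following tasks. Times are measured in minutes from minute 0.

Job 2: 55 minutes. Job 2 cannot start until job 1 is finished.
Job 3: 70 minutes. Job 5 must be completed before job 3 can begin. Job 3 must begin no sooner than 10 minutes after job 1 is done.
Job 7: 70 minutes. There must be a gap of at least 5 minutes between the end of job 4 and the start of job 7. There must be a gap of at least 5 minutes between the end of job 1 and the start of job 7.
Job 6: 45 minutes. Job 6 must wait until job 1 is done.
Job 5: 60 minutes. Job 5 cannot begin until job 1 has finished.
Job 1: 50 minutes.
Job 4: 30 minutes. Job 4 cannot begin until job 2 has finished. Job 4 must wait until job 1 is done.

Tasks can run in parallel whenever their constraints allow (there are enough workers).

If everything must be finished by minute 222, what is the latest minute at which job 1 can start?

12

Nothing follows job 7; the deadline of minute 222 is its only limit. It must start by 222 − 70 = minute 152.
Job 4 has to be done before job 7 (must start by minute 152, minus 5-minute gap → minute 147). That means finishing by minute 147, i.e. starting by 147 − 30 = minute 117.
Since job 4 (must start by minute 117) depends on it, job 2 must finish by minute 117. Backing off its 55-minute duration gives a latest start of minute 62.
Job 3 must finish by minute 222; it takes 70 minutes, so it must start by 222 − 70 = minute 152.
Job 5 feeds into job 3 (must start by minute 152); so job 5 must finish by minute 152 and therefore start by minute 92.
Job 6 has no dependents, so it just needs to finish by minute 222. Starting by 222 − 45 = minute 177 achieves that.
Job 1 must finish in time for job 2 (must start by minute 62); job 3 (must start by minute 152, minus 10-minute gap → minute 142); job 4 (must start by minute 117); job 5 (must start by minute 92); job 6 (must start by minute 177); job 7 (must start by minute 152, minus 5-minute gap → minute 147). The tightest is minute 62, so job 1 must start by 62 − 50 = minute 12.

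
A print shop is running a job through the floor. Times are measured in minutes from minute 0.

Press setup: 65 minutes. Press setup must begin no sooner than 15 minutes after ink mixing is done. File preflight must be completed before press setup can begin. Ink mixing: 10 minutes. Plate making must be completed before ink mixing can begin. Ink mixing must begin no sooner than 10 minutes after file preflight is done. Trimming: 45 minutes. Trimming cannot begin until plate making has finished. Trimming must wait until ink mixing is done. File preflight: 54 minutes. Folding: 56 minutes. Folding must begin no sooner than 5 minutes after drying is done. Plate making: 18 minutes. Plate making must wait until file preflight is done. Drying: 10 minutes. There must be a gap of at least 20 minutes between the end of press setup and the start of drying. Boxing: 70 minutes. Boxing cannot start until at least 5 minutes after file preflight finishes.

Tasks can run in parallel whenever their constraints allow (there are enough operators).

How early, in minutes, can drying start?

182

Nothing blocks file preflight, so it runs from minute 0 to minute 54.
Plate making cannot begin until file preflight (finishes minute 54). It runs from minute 54 to 54 + 18 = minute 72.
Ink mixing needs all of plate making (finishes minute 72); file preflight (finishes minute 54, plus 10-minute gap → minute 64). That puts its earliest start at minute 72; it finishes at 72 + 10 = minute 82.
Press setup has to wait for ink mixing (finishes minute 82, plus 15-minute gap → minute 97); file preflight (finishes minute 54). The latest of these is minute 97, so press setup runs minute 97 to 97 + 65 = minute 162.
Drying waits on press setup (finishes minute 162, plus 20-minute gap → minute 182), so the earliest it can start is minute 182.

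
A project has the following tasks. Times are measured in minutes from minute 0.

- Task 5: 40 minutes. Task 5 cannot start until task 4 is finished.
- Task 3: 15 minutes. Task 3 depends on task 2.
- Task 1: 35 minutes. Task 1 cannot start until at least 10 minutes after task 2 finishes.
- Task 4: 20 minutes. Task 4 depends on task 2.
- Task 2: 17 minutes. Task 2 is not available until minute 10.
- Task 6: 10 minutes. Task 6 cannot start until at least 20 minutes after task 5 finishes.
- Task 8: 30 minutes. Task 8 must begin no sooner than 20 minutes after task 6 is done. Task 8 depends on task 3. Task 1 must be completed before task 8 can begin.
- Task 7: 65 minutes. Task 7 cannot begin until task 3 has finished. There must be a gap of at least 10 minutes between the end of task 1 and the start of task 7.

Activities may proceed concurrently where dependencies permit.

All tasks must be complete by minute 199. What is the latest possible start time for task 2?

Task 7 has no dependents, so it just needs to finish by minute 199. Starting by 199 − 65 = minute 134 achieves that.
Nothing follows task 8; the deadline of minute 199 is its only limit. It must start by 199 − 30 = minute 169.
For task 1: task 7 (must start by minute 134, minus 10-minute gap → minute 124); task 8 (must start by minute 169). The most restrictive is minute 124; with a 35-minute duration, task 1 must start by minute 89.
Task 3 feeds task 7 (must start by minute 134); task 8 (must start by minute 169). Taking the minimum, task 3 must finish by minute 134 and start by 134 − 15 = minute 119.
Since task 8 (must start by minute 169, minus 20-minute gap → minute 149) depends on it, task 6 must finish by minute 149. Backing off its 10-minute duration gives a latest start of minute 139.
Since task 6 (must start by minute 139, minus 20-minute gap → minute 119) depends on it, task 5 must finish by minute 119. Backing off its 40-minute duration gives a latest start of minute 79.
Since task 5 (must start by minute 79) depends on it, task 4 must finish by minute 79. Backing off its 20-minute duration gives a latest start of minute 59.
For task 2: task 1 (must start by minute 89, minus 10-minute gap → minute 79); task 3 (must start by minute 119); task 4 (must start by minute 59). The most restrictive is minute 59; with a 17-minute duration, task 2 must start by minute 42.

42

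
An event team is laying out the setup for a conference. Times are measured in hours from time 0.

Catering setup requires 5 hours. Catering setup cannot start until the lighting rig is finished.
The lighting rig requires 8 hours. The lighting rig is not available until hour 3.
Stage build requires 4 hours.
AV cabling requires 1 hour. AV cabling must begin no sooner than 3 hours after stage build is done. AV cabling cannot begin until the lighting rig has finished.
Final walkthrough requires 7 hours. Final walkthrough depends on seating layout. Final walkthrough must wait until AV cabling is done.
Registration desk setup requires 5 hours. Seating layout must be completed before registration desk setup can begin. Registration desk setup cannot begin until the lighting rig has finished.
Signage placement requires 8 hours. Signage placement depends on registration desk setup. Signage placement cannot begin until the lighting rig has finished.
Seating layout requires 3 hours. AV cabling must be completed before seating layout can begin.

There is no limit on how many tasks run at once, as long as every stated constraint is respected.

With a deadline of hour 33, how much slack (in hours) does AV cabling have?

5

The lighting rig cannot begin until its own release at hour 3. It runs from hour 3 to 3 + 8 = hour 11.
Stage build has no prerequisites, so it starts at hour 0 and finishes at hour 4.
AV cabling needs all of stage build (finishes hour 4, plus 3-hour gap → hour 7); the lighting rig (finishes hour 11). That puts its earliest start at hour 11; it finishes at 11 + 1 = hour 12.

Working backward from the deadline:
To finish by hour 33, signage placement (duration 8) must start no later than hour 25.
Registration desk setup must finish before signage placement (must start by hour 25). With a 5-hour duration, registration desk setup must start by 25 − 5 = hour 20.
Final walkthrough has no dependents, so it just needs to finish by hour 33. Starting by 33 − 7 = hour 26 achieves that.
Seating layout must finish in time for registration desk setup (must start by hour 20); final walkthrough (must start by hour 26). The tightest is hour 20, so seating layout must start by 20 − 3 = hour 17.
AV cabling must finish in time for seating layout (must start by hour 17); final walkthrough (must start by hour 26). The tightest is hour 17, so AV cabling must start by 17 − 1 = hour 16.
So AV cabling can start as early as hour 11 and as late as hour 16, giving 16 − 11 = 5 hours of slack.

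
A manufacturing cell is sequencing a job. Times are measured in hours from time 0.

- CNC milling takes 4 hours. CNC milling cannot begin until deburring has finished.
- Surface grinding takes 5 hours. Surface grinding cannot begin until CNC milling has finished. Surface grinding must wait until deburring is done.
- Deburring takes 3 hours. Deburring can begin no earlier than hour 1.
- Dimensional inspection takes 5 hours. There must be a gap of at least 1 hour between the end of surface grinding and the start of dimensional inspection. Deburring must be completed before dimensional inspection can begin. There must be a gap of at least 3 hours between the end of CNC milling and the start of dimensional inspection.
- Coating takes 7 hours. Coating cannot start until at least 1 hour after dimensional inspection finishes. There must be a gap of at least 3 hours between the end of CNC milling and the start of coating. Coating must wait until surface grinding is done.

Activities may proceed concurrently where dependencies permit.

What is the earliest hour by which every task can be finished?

27

Deburring cannot begin until its own release at hour 1. It runs from hour 1 to 1 + 3 = hour 4.
After deburring (finishes hour 4), CNC milling can start at hour 4 and finishes at hour 8.
Surface grinding has to wait for CNC milling (finishes hour 8); deburring (finishes hour 4). The latest of these is hour 8, so surface grinding runs hour 8 to 8 + 5 = hour 13.
Dimensional inspection has to wait for surface grinding (finishes hour 13, plus 1-hour gap → hour 14); deburring (finishes hour 4); CNC milling (finishes hour 8, plus 3-hour gap → hour 11). The latest of these is hour 14, so dimensional inspection runs hour 14 to 14 + 5 = hour 19.
Coating has to wait for dimensional inspection (finishes hour 19, plus 1-hour gap → hour 20); CNC milling (finishes hour 8, plus 3-hour gap → hour 11); surface grinding (finishes hour 13). The latest of these is hour 20, so coating runs hour 20 to 20 + 7 = hour 27.
All tasks are finished once the last one completes. Finish times: Deburring at 4, CNC milling at 8, Surface grinding at 13, Dimensional inspection at 19, Coating at 27. The latest is hour 27.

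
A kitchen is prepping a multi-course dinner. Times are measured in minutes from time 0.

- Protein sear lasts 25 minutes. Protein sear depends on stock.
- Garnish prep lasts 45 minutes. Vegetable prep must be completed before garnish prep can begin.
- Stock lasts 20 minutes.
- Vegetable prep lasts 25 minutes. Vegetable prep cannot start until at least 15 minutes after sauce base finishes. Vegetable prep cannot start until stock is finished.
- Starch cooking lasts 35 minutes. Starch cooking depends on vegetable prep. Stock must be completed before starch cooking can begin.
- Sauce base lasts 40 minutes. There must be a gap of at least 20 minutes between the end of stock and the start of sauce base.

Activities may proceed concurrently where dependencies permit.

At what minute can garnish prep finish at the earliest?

Nothing blocks stock, so it runs from minute 0 to minute 20.
After stock (finishes minute 20, plus 20-minute gap → minute 40), sauce base can start at minute 40 and finishes at minute 80.
Vegetable prep cannot start until sauce base (finishes minute 80, plus 15-minute gap → minute 95); stock (finishes minute 20). The controlling bound is minute 95, so vegetable prep finishes at 95 + 25 = minute 120.
After vegetable prep (finishes minute 120), garnish prep can start at minute 120 and finishes at minute 165.

165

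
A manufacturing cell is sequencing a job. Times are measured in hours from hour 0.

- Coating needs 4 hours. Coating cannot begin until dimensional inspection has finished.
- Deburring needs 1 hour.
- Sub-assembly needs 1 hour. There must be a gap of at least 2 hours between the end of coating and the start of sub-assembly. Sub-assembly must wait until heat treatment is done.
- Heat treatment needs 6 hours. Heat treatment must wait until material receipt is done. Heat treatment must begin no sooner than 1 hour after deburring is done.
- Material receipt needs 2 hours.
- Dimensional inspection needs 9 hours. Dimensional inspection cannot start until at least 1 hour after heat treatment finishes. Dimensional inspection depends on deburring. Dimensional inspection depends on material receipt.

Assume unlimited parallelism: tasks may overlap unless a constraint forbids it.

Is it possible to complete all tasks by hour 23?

No

Deburring can start immediately at hour 0; it finishes at hour 1.
Material receipt can start immediately at hour 0; it finishes at hour 2.
For heat treatment: material receipt (finishes hour 2); deburring (finishes hour 1, plus 1-hour gap → hour 2). Taking the maximum gives a start of hour 2, and it finishes at 2 + 6 = hour 8.
Dimensional inspection has to wait for heat treatment (finishes hour 8, plus 1-hour gap → hour 9); deburring (finishes hour 1); material receipt (finishes hour 2). The latest of these is hour 9, so dimensional inspection runs hour 9 to 9 + 9 = hour 18.
After dimensional inspection (finishes hour 18), coating can start at hour 18 and finishes at hour 22.
For sub-assembly: coating (finishes hour 22, plus 2-hour gap → hour 24); heat treatment (finishes hour 8). Taking the maximum gives a start of hour 24, and it finishes at 24 + 1 = hour 25.
The earliest everything can be done is hour 25, which is after the deadline of 23, so it is not possible.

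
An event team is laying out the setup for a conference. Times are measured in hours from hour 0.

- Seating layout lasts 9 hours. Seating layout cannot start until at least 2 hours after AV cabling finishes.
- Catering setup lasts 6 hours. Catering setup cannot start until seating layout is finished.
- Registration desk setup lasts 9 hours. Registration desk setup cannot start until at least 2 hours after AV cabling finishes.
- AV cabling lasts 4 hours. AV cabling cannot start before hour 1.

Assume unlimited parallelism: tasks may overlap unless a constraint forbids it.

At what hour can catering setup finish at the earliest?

22

After its own release at hour 1, AV cabling can start at hour 1 and finishes at hour 5.
Seating layout waits on AV cabling (finishes hour 5, plus 2-hour gap → hour 7), so it starts at hour 7 and finishes at 7 + 9 = hour 16.
After seating layout (finishes hour 16), catering setup can start at hour 16 and finishes at hour 22.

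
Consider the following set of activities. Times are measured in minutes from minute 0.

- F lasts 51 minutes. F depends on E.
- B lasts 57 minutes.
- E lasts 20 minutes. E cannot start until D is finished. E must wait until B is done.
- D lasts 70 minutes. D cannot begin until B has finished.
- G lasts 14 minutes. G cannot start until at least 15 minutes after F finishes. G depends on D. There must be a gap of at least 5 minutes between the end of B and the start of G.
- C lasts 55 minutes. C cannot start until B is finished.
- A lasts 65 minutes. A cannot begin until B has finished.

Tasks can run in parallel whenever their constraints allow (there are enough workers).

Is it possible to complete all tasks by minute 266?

B can start immediately at minute 0; it finishes at minute 57.
After B (finishes minute 57), D can start at minute 57 and finishes at minute 127.
E has to wait for D (finishes minute 127); B (finishes minute 57). The latest of these is minute 127, so E runs minute 127 to 127 + 20 = minute 147.
F waits on E (finishes minute 147), so it starts at minute 147 and finishes at 147 + 51 = minute 198.
For G: F (finishes minute 198, plus 15-minute gap → minute 213); D (finishes minute 127); B (finishes minute 57, plus 5-minute gap → minute 62). Taking the maximum gives a start of minute 213, and it finishes at 213 + 14 = minute 227.
After B (finishes minute 57), C can start at minute 57 and finishes at minute 112.
After B (finishes minute 57), A can start at minute 57 and finishes at minute 122.
Every task is finished by minute 227, which is no later than the deadline of 266, so the schedule is feasible.

Yes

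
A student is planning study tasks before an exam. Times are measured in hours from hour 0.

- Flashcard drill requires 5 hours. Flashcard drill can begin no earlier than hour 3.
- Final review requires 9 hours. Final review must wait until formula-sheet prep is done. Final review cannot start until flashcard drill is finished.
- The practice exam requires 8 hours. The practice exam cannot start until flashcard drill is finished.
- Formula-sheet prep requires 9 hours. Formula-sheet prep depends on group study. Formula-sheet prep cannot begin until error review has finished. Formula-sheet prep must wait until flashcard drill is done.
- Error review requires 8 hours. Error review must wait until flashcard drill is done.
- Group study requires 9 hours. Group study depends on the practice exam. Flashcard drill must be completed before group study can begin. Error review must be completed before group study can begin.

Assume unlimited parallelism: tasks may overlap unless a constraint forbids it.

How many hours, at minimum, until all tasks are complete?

43

After its own release at hour 3, flashcard drill can start at hour 3 and finishes at hour 8.
Error review cannot begin until flashcard drill (finishes hour 8). It runs from hour 8 to 8 + 8 = hour 16.
The practice exam cannot begin until flashcard drill (finishes hour 8). It runs from hour 8 to 8 + 8 = hour 16.
Group study needs all of the practice exam (finishes hour 16); flashcard drill (finishes hour 8); error review (finishes hour 16). That puts its earliest start at hour 16; it finishes at 16 + 9 = hour 25.
For formula-sheet prep: group study (finishes hour 25); error review (finishes hour 16); flashcard drill (finishes hour 8). Taking the maximum gives a start of hour 25, and it finishes at 25 + 9 = hour 34.
For final review: formula-sheet prep (finishes hour 34); flashcard drill (finishes hour 8). Taking the maximum gives a start of hour 34, and it finishes at 34 + 9 = hour 43.
All tasks are finished once the last one completes. Finish times: Flashcard drill at 8, The practice exam at 16, Error review at 16, Group study at 25, Formula-sheet prep at 34, Final review at 43. The latest is hour 43.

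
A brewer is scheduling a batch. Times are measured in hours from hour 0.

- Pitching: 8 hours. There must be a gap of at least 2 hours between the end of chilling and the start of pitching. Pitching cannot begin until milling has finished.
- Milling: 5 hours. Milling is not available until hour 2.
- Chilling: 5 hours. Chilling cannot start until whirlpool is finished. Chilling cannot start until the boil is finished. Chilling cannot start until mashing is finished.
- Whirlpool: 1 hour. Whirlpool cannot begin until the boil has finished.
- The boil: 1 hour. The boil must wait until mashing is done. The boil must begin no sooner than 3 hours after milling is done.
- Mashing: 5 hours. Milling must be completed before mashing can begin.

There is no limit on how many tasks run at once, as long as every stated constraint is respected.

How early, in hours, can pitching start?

21

After its own release at hour 2, milling can start at hour 2 and finishes at hour 7.
After milling (finishes hour 7), mashing can start at hour 7 and finishes at hour 12.
The boil has to wait for mashing (finishes hour 12); milling (finishes hour 7, plus 3-hour gap → hour 10). The latest of these is hour 12, so the boil runs hour 12 to 12 + 1 = hour 13.
After the boil (finishes hour 13), whirlpool can start at hour 13 and finishes at hour 14.
Chilling has to wait for whirlpool (finishes hour 14); the boil (finishes hour 13); mashing (finishes hour 12). The latest of these is hour 14, so chilling runs hour 14 to 14 + 5 = hour 19.
Pitching waits on chilling (finishes hour 19, plus 2-hour gap → hour 21); milling (finishes hour 7). The latest of these is hour 21, which is the earliest pitching can start.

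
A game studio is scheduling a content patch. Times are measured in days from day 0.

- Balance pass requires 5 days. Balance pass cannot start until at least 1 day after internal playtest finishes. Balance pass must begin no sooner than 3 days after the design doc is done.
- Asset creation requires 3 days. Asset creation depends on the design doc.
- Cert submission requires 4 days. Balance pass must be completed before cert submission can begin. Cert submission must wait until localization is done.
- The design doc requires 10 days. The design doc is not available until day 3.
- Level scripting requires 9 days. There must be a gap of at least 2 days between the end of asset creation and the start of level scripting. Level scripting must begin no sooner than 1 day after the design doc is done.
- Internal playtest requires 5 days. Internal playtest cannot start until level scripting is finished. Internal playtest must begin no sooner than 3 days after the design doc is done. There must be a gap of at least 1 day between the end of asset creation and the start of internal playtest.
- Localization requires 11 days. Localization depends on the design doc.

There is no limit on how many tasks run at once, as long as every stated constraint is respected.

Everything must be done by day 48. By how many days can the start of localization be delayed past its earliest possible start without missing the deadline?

After its own release at day 3, the design doc can start at day 3 and finishes at day 13.
Localization waits on the design doc (finishes day 13), so it starts at day 13 and finishes at 13 + 11 = day 24.

Working backward from the deadline:
To finish by day 48, cert submission (duration 4) must start no later than day 44.
Localization must finish before cert submission (must start by day 44). With an 11-day duration, localization must start by 44 − 11 = day 33.
So localization can start as early as day 13 and as late as day 33, giving 33 − 13 = 20 days of slack.

20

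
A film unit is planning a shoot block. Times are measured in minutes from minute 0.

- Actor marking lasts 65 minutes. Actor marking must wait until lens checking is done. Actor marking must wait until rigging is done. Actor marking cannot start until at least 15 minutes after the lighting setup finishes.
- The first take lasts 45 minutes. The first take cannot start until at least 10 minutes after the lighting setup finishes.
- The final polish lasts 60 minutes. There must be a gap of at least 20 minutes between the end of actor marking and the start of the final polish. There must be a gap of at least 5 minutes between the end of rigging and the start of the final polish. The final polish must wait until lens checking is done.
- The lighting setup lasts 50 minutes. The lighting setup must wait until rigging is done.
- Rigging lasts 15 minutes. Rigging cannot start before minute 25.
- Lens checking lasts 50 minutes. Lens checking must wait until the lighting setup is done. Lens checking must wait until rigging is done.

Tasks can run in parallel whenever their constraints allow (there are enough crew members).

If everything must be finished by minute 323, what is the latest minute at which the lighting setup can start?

Nothing follows the final polish; the deadline of minute 323 is its only limit. It must start by 323 − 60 = minute 263.
Actor marking must finish before the final polish (must start by minute 263, minus 20-minute gap → minute 243). With a 65-minute duration, actor marking must start by 243 − 65 = minute 178.
Lens checking has several dependents: actor marking (must start by minute 178); the final polish (must start by minute 263). The earliest of those limits is minute 178, so lens checking must start by 178 − 50 = minute 128.
The first take must finish by minute 323; it takes 45 minutes, so it must start by 323 − 45 = minute 278.
The lighting setup feeds lens checking (must start by minute 128); actor marking (must start by minute 178, minus 15-minute gap → minute 163); the first take (must start by minute 278, minus 10-minute gap → minute 268). Taking the minimum, the lighting setup must finish by minute 128 and start by 128 − 50 = minute 78.

78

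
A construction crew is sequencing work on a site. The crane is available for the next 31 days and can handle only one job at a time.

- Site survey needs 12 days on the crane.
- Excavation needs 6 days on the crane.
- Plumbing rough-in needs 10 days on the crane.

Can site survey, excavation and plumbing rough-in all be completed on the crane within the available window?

Running back to back, the jobs need 12 + 6 + 10 = 28 days on the crane.
Since 28 ≤ 31, they fit within the window.

Yes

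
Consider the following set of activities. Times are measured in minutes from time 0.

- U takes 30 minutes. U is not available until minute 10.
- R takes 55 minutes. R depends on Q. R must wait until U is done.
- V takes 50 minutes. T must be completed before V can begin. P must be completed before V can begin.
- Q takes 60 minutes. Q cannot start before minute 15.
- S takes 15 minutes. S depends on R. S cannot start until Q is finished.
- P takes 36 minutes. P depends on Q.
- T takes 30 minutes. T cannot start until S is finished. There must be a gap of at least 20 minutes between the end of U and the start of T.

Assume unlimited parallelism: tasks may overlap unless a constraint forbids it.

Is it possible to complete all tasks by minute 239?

After its own release at minute 10, U can start at minute 10 and finishes at minute 40.
After its own release at minute 15, Q can start at minute 15 and finishes at minute 75.
R has to wait for Q (finishes minute 75); U (finishes minute 40). The latest of these is minute 75, so R runs minute 75 to 75 + 55 = minute 130.
For S: R (finishes minute 130); Q (finishes minute 75). Taking the maximum gives a start of minute 130, and it finishes at 130 + 15 = minute 145.
T needs all of S (finishes minute 145); U (finishes minute 40, plus 20-minute gap → minute 60). That puts its earliest start at minute 145; it finishes at 145 + 30 = minute 175.
P waits on Q (finishes minute 75), so it starts at minute 75 and finishes at 75 + 36 = minute 111.
V cannot start until T (finishes minute 175); P (finishes minute 111). The controlling bound is minute 175, so V finishes at 175 + 50 = minute 225.
Every task is finished by minute 225, which is no later than the deadline of 239, so the schedule is feasible.

Yes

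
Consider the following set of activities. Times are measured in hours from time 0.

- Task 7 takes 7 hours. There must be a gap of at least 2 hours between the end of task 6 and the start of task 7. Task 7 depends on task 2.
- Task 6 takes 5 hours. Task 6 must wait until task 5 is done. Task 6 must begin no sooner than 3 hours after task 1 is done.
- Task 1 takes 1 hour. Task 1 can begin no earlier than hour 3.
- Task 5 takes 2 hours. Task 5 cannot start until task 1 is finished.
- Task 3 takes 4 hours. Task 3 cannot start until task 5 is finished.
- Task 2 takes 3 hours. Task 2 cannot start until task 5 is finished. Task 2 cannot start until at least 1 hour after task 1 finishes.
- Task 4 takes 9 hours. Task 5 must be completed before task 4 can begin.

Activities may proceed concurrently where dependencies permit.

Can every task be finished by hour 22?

After its own release at hour 3, task 1 can start at hour 3 and finishes at hour 4.
Task 5 cannot begin until task 1 (finishes hour 4). It runs from hour 4 to 4 + 2 = hour 6.
Task 6 cannot start until task 5 (finishes hour 6); task 1 (finishes hour 4, plus 3-hour gap → hour 7). The controlling bound is hour 7, so task 6 finishes at 7 + 5 = hour 12.
Task 4 cannot begin until task 5 (finishes hour 6). It runs from hour 6 to 6 + 9 = hour 15.
After task 5 (finishes hour 6), task 3 can start at hour 6 and finishes at hour 10.
Task 2 cannot start until task 5 (finishes hour 6); task 1 (finishes hour 4, plus 1-hour gap → hour 5). The controlling bound is hour 6, so task 2 finishes at 6 + 3 = hour 9.
Task 7 cannot start until task 6 (finishes hour 12, plus 2-hour gap → hour 14); task 2 (finishes hour 9). The controlling bound is hour 14, so task 7 finishes at 14 + 7 = hour 21.
Every task is finished by hour 21, which is no later than the deadline of 22, so the schedule is feasible.

Yes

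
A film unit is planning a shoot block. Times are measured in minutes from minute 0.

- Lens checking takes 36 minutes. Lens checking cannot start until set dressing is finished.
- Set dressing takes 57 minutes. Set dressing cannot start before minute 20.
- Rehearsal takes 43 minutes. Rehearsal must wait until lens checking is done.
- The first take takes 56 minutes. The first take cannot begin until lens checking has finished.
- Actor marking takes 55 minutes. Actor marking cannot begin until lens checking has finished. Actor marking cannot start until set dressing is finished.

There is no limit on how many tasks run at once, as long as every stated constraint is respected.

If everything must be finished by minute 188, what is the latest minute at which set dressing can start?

39

Nothing follows actor marking; the deadline of minute 188 is its only limit. It must start by 188 − 55 = minute 133.
To finish by minute 188, rehearsal (duration 43) must start no later than minute 145.
The first take must finish by minute 188; it takes 56 minutes, so it must start by 188 − 56 = minute 132.
For lens checking: actor marking (must start by minute 133); rehearsal (must start by minute 145); the first take (must start by minute 132). The most restrictive is minute 132; with a 36-minute duration, lens checking must start by minute 96.
Set dressing feeds lens checking (must start by minute 96); actor marking (must start by minute 133). Taking the minimum, set dressing must finish by minute 96 and start by 96 − 57 = minute 39.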